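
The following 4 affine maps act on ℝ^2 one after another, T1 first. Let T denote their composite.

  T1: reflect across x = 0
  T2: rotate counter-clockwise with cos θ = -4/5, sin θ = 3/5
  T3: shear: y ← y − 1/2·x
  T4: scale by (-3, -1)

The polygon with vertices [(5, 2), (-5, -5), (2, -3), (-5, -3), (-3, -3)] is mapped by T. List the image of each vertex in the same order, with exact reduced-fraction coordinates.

T1 reflect across x = 0: (5, 2) → (-5, 2); (-5, -5) → (5, -5); (2, -3) → (-2, -3); (-5, -3) → (5, -3); (-3, -3) → (3, -3)
T2 rotate counter-clockwise with cos θ = -4/5, sin θ = 3/5: (-5, 2) → (14/5, -23/5); (5, -5) → (-1, 7); (-2, -3) → (17/5, 6/5); (5, -3) → (-11/5, 27/5); (3, -3) → (-3/5, 21/5)
T3 shear: y ← y − 1/2·x: (14/5, -23/5) → (14/5, -6); (-1, 7) → (-1, 15/2); (17/5, 6/5) → (17/5, -1/2); (-11/5, 27/5) → (-11/5, 13/2); (-3/5, 21/5) → (-3/5, 9/2)
T4 scale by (-3, -1): (14/5, -6) → (-42/5, 6); (-1, 15/2) → (3, -15/2); (17/5, -1/2) → (-51/5, 1/2); (-11/5, 13/2) → (33/5, -13/2); (-3/5, 9/2) → (9/5, -9/2)

image vertices: (-42/5, 6), (3, -15/2), (-51/5, 1/2), (33/5, -13/2), (9/5, -9/2)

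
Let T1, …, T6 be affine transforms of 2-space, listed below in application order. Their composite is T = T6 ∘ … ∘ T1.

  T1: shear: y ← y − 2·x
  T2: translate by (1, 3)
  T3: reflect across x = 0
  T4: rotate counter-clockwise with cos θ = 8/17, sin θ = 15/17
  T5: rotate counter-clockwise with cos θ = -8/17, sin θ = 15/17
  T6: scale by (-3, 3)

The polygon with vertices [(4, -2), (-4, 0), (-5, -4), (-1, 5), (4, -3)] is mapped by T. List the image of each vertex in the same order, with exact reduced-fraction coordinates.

T1 shear: y ← y − 2·x: (4, -2) → (4, -10); (-4, 0) → (-4, 8); (-5, -4) → (-5, 6); (-1, 5) → (-1, 7); (4, -3) → (4, -11)
T2 translate by (1, 3): (4, -10) → (5, -7); (-4, 8) → (-3, 11); (-5, 6) → (-4, 9); (-1, 7) → (0, 10); (4, -11) → (5, -8)
T3 reflect across x = 0: (5, -7) → (-5, -7); (-3, 11) → (3, 11); (-4, 9) → (4, 9); (0, 10) → (0, 10); (5, -8) → (-5, -8)
T4 rotate counter-clockwise with cos θ = 8/17, sin θ = 15/17: (-5, -7) → (65/17, -131/17); (3, 11) → (-141/17, 133/17); (4, 9) → (-103/17, 132/17); (0, 10) → (-150/17, 80/17); (-5, -8) → (80/17, -139/17)
T5 rotate counter-clockwise with cos θ = -8/17, sin θ = 15/17: (65/17, -131/17) → (5, 7); (-141/17, 133/17) → (-3, -11); (-103/17, 132/17) → (-4, -9); (-150/17, 80/17) → (0, -10); (80/17, -139/17) → (5, 8)
T6 scale by (-3, 3): (5, 7) → (-15, 21); (-3, -11) → (9, -33); (-4, -9) → (12, -27); (0, -10) → (0, -30); (5, 8) → (-15, 24)

image vertices: (-15, 21), (9, -33), (12, -27), (0, -30), (-15, 24)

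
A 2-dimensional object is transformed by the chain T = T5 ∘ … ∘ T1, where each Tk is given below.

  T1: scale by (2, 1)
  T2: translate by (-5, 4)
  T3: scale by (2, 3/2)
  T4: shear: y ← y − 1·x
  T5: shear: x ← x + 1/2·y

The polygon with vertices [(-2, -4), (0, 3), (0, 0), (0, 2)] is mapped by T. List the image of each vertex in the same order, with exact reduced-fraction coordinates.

image vertices: (-9, 18), (1/4, 41/2), (-2, 16), (-1/2, 19)

T1 scale by (2, 1): (-2, -4) → (-4, -4); (0, 3) → (0, 3); (0, 0) → (0, 0); (0, 2) → (0, 2)
T2 translate by (-5, 4): (-4, -4) → (-9, 0); (0, 3) → (-5, 7); (0, 0) → (-5, 4); (0, 2) → (-5, 6)
T3 scale by (2, 3/2): (-9, 0) → (-18, 0); (-5, 7) → (-10, 21/2); (-5, 4) → (-10, 6); (-5, 6) → (-10, 9)
T4 shear: y ← y − 1·x: (-18, 0) → (-18, 18); (-10, 21/2) → (-10, 41/2); (-10, 6) → (-10, 16); (-10, 9) → (-10, 19)
T5 shear: x ← x + 1/2·y: (-18, 18) → (-9, 18); (-10, 41/2) → (1/4, 41/2); (-10, 16) → (-2, 16); (-10, 19) → (-1/2, 19)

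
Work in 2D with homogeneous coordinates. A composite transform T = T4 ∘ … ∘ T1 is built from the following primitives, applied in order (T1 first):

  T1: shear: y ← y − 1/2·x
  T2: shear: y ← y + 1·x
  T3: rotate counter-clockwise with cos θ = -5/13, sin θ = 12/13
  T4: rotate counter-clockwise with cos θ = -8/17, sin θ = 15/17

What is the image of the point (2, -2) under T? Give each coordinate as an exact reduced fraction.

T1 shear: y ← y − 1/2·x: (2, -2) → (2, -3)
T2 shear: y ← y + 1·x: (2, -3) → (2, -1)
T3 rotate counter-clockwise with cos θ = -5/13, sin θ = 12/13: (2, -1) → (2/13, 29/13)
T4 rotate counter-clockwise with cos θ = -8/17, sin θ = 15/17: (2/13, 29/13) → (-451/221, -202/221)

T(p) = (-451/221, -202/221)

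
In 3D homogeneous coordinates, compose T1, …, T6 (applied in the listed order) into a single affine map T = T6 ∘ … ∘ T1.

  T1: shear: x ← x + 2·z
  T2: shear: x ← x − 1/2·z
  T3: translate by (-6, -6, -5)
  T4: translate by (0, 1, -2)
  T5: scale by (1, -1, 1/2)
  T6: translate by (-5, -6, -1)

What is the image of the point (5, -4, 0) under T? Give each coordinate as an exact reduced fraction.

T(p) = (-6, 3, -9/2)

T1 shear: x ← x + 2·z: (5, -4, 0) → (5, -4, 0)
T2 shear: x ← x − 1/2·z: (5, -4, 0) → (5, -4, 0)
T3 translate by (-6, -6, -5): (5, -4, 0) → (-1, -10, -5)
T4 translate by (0, 1, -2): (-1, -10, -5) → (-1, -9, -7)
T5 scale by (1, -1, 1/2): (-1, -9, -7) → (-1, 9, -7/2)
T6 translate by (-5, -6, -1): (-1, 9, -7/2) → (-6, 3, -9/2)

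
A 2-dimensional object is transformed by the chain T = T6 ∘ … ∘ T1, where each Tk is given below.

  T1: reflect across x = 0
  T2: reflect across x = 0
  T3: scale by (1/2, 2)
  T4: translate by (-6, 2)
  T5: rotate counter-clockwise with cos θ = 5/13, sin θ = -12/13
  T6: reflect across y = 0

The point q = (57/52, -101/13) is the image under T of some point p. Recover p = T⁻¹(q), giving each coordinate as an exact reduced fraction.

T1 = [-1 0 0; 0 1 0; 0 0 1]
T2·T1 = [1 0 0; 0 1 0; 0 0 1]
T3·…·T1 = [1/2 0 0; 0 2 0; 0 0 1]
T4·…·T1 = [1/2 0 -6; 0 2 2; 0 0 1]
T5·…·T1 = [5/26 24/13 -6/13; -6/13 10/13 82/13; 0 0 1]
T6·…·T1 = [5/26 24/13 -6/13; 6/13 -10/13 -82/13; 0 0 1]
det M = -1; M⁻¹ = [10/13 24/13 12; 6/13 -5/26 -1; 0 0 1]
M⁻¹ · (57/52, -101/13)ᵀ = (-3/2, 1)ᵀ

p = (-3/2, 1)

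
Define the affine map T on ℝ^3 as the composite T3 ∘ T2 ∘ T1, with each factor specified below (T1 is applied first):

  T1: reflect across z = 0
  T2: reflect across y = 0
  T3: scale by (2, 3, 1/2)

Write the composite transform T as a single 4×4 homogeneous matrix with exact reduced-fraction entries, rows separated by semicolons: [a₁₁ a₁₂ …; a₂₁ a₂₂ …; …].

T = [2 0 0 0; 0 -3 0 0; 0 0 -1/2 0; 0 0 0 1]

T1 = [1 0 0 0; 0 1 0 0; 0 0 -1 0; 0 0 0 1]
T2·T1 = [1 0 0 0; 0 -1 0 0; 0 0 -1 0; 0 0 0 1]
T3·…·T1 = [2 0 0 0; 0 -3 0 0; 0 0 -1/2 0; 0 0 0 1]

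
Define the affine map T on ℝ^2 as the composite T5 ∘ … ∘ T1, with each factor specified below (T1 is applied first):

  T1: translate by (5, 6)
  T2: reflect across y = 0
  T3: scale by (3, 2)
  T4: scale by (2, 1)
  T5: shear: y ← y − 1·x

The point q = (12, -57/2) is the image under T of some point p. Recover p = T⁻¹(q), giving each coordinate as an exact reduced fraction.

T1 = [1 0 5; 0 1 6; 0 0 1]
T2·T1 = [1 0 5; 0 -1 -6; 0 0 1]
T3·…·T1 = [3 0 15; 0 -2 -12; 0 0 1]
T4·…·T1 = [6 0 30; 0 -2 -12; 0 0 1]
T5·…·T1 = [6 0 30; -6 -2 -42; 0 0 1]
det M = -12; M⁻¹ = [1/6 0 -5; -1/2 -1/2 -6; 0 0 1]
M⁻¹ · (12, -57/2)ᵀ = (-3, 9/4)ᵀ

p = (-3, 9/4)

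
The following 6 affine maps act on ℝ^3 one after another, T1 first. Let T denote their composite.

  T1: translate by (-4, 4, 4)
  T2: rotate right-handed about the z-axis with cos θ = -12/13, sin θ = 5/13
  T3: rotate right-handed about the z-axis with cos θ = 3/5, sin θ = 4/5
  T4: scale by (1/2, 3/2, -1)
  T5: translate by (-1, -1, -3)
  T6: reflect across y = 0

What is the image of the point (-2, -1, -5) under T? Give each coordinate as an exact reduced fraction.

T1 translate by (-4, 4, 4): (-2, -1, -5) → (-6, 3, -1)
T2 rotate right-handed about the z-axis with cos θ = -12/13, sin θ = 5/13: (-6, 3, -1) → (57/13, -66/13, -1)
T3 rotate right-handed about the z-axis with cos θ = 3/5, sin θ = 4/5: (57/13, -66/13, -1) → (87/13, 6/13, -1)
T4 scale by (1/2, 3/2, -1): (87/13, 6/13, -1) → (87/26, 9/13, 1)
T5 translate by (-1, -1, -3): (87/26, 9/13, 1) → (61/26, -4/13, -2)
T6 reflect across y = 0: (61/26, -4/13, -2) → (61/26, 4/13, -2)

T(p) = (61/26, 4/13, -2)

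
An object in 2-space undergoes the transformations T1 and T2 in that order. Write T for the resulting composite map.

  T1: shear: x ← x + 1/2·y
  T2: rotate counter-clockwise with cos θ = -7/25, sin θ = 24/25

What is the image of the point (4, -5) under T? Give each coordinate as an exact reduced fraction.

T1 shear: x ← x + 1/2·y: (4, -5) → (3/2, -5)
T2 rotate counter-clockwise with cos θ = -7/25, sin θ = 24/25: (3/2, -5) → (219/50, 71/25)

T(p) = (219/50, 71/25)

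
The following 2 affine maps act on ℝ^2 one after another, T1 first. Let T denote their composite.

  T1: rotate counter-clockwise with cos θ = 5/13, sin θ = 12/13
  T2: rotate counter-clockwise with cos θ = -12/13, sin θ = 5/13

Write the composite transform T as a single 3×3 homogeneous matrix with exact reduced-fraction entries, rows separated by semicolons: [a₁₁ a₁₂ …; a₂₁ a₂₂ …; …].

T = [-120/169 119/169 0; -119/169 -120/169 0; 0 0 1]

T1 = [5/13 -12/13 0; 12/13 5/13 0; 0 0 1]
T2·T1 = [-120/169 119/169 0; -119/169 -120/169 0; 0 0 1]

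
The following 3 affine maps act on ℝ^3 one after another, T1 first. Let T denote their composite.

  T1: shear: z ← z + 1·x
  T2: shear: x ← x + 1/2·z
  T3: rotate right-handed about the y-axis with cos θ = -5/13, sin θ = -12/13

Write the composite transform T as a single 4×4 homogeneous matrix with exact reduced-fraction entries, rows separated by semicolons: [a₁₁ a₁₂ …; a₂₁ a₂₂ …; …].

T = [-3/2 0 -29/26 0; 0 1 0 0; 1 0 1/13 0; 0 0 0 1]

T1 = [1 0 0 0; 0 1 0 0; 1 0 1 0; 0 0 0 1]
T2·T1 = [3/2 0 1/2 0; 0 1 0 0; 1 0 1 0; 0 0 0 1]
T3·…·T1 = [-3/2 0 -29/26 0; 0 1 0 0; 1 0 1/13 0; 0 0 0 1]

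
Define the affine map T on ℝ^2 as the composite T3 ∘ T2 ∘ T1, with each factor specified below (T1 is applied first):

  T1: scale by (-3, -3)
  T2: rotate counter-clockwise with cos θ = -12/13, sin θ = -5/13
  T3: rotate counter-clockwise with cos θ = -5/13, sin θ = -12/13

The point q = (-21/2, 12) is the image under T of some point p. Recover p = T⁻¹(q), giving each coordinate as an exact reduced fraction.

T1 = [-3 0 0; 0 -3 0; 0 0 1]
T2·T1 = [36/13 -15/13 0; 15/13 36/13 0; 0 0 1]
T3·…·T1 = [0 3 0; -3 0 0; 0 0 1]
det M = 9; M⁻¹ = [0 -1/3 0; 1/3 0 0; 0 0 1]
M⁻¹ · (-21/2, 12)ᵀ = (-4, -7/2)ᵀ

p = (-4, -7/2)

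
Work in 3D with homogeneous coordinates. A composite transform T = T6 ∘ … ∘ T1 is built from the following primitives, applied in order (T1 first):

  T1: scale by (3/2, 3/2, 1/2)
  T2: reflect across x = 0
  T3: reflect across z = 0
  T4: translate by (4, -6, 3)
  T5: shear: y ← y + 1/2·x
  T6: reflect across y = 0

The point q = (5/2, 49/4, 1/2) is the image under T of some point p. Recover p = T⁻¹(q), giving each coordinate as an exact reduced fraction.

p = (1, -5, 5)

T1 = [3/2 0 0 0; 0 3/2 0 0; 0 0 1/2 0; 0 0 0 1]
T2·T1 = [-3/2 0 0 0; 0 3/2 0 0; 0 0 1/2 0; 0 0 0 1]
T3·…·T1 = [-3/2 0 0 0; 0 3/2 0 0; 0 0 -1/2 0; 0 0 0 1]
T4·…·T1 = [-3/2 0 0 4; 0 3/2 0 -6; 0 0 -1/2 3; 0 0 0 1]
T5·…·T1 = [-3/2 0 0 4; -3/4 3/2 0 -4; 0 0 -1/2 3; 0 0 0 1]
T6·…·T1 = [-3/2 0 0 4; 3/4 -3/2 0 4; 0 0 -1/2 3; 0 0 0 1]
det M = -9/8; M⁻¹ = [-2/3 0 0 8/3; -1/3 -2/3 0 4; 0 0 -2 6; 0 0 0 1]
M⁻¹ · (5/2, 49/4, 1/2)ᵀ = (1, -5, 5)ᵀ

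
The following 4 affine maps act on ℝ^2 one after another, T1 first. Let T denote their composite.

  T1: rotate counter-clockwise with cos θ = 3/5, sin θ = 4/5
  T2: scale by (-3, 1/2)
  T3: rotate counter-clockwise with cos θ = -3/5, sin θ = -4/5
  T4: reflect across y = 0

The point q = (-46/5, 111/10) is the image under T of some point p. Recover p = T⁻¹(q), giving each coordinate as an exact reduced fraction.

p = (-4, 3)

T1 = [3/5 -4/5 0; 4/5 3/5 0; 0 0 1]
T2·T1 = [-9/5 12/5 0; 2/5 3/10 0; 0 0 1]
T3·…·T1 = [7/5 -6/5 0; 6/5 -21/10 0; 0 0 1]
T4·…·T1 = [7/5 -6/5 0; -6/5 21/10 0; 0 0 1]
det M = 3/2; M⁻¹ = [7/5 4/5 0; 4/5 14/15 0; 0 0 1]
M⁻¹ · (-46/5, 111/10)ᵀ = (-4, 3)ᵀ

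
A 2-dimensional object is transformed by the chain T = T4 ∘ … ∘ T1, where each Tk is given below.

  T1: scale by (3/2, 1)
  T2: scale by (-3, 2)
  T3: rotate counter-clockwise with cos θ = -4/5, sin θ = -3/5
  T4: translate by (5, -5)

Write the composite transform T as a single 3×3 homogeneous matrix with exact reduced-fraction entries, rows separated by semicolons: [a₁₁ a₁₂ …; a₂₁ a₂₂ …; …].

T1 = [3/2 0 0; 0 1 0; 0 0 1]
T2·T1 = [-9/2 0 0; 0 2 0; 0 0 1]
T3·…·T1 = [18/5 6/5 0; 27/10 -8/5 0; 0 0 1]
T4·…·T1 = [18/5 6/5 5; 27/10 -8/5 -5; 0 0 1]

T = [18/5 6/5 5; 27/10 -8/5 -5; 0 0 1]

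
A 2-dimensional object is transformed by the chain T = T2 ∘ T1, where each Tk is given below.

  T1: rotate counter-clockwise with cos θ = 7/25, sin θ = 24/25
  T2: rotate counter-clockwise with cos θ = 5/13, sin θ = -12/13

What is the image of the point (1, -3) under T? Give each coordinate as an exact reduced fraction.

T(p) = (431/325, -933/325)

T1 rotate counter-clockwise with cos θ = 7/25, sin θ = 24/25: (1, -3) → (79/25, 3/25)
T2 rotate counter-clockwise with cos θ = 5/13, sin θ = -12/13: (79/25, 3/25) → (431/325, -933/325)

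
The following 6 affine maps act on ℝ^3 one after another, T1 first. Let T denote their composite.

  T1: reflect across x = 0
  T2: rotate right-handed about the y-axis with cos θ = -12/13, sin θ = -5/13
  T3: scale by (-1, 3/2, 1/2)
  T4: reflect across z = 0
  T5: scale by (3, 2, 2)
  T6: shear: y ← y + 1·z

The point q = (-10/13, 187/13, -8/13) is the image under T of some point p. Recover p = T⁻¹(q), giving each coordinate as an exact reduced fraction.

p = (0, 5, -2/3)

T1 = [-1 0 0 0; 0 1 0 0; 0 0 1 0; 0 0 0 1]
T2·T1 = [12/13 0 -5/13 0; 0 1 0 0; -5/13 0 -12/13 0; 0 0 0 1]
T3·…·T1 = [-12/13 0 5/13 0; 0 3/2 0 0; -5/26 0 -6/13 0; 0 0 0 1]
T4·…·T1 = [-12/13 0 5/13 0; 0 3/2 0 0; 5/26 0 6/13 0; 0 0 0 1]
T5·…·T1 = [-36/13 0 15/13 0; 0 3 0 0; 5/13 0 12/13 0; 0 0 0 1]
T6·…·T1 = [-36/13 0 15/13 0; 5/13 3 12/13 0; 5/13 0 12/13 0; 0 0 0 1]
det M = -9; M⁻¹ = [-4/13 0 5/13 0; 0 1/3 -1/3 0; 5/39 0 12/13 0; 0 0 0 1]
M⁻¹ · (-10/13, 187/13, -8/13)ᵀ = (0, 5, -2/3)ᵀ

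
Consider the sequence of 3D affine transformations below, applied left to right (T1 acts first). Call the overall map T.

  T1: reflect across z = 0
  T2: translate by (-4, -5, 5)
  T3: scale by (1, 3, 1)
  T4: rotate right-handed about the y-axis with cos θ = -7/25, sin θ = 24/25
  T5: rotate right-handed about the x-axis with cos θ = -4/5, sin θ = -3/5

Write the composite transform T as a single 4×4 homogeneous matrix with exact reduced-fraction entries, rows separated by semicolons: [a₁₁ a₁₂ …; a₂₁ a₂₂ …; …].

T = [-7/25 0 -24/25 148/25; -72/125 -12/5 21/125 1683/125; 96/125 -9/5 -28/125 881/125; 0 0 0 1]

T1 = [1 0 0 0; 0 1 0 0; 0 0 -1 0; 0 0 0 1]
T2·T1 = [1 0 0 -4; 0 1 0 -5; 0 0 -1 5; 0 0 0 1]
T3·…·T1 = [1 0 0 -4; 0 3 0 -15; 0 0 -1 5; 0 0 0 1]
T4·…·T1 = [-7/25 0 -24/25 148/25; 0 3 0 -15; -24/25 0 7/25 61/25; 0 0 0 1]
T5·…·T1 = [-7/25 0 -24/25 148/25; -72/125 -12/5 21/125 1683/125; 96/125 -9/5 -28/125 881/125; 0 0 0 1]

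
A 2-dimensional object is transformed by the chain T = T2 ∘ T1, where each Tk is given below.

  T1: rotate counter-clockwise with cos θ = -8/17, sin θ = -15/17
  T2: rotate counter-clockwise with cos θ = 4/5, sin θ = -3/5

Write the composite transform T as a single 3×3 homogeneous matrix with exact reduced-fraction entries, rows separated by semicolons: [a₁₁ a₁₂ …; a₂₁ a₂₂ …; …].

T1 = [-8/17 15/17 0; -15/17 -8/17 0; 0 0 1]
T2·T1 = [-77/85 36/85 0; -36/85 -77/85 0; 0 0 1]

T = [-77/85 36/85 0; -36/85 -77/85 0; 0 0 1]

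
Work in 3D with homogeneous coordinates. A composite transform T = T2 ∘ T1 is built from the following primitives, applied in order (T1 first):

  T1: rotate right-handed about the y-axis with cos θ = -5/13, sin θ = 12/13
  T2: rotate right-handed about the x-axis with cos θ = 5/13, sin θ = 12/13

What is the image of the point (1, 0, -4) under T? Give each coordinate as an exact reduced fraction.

T1 rotate right-handed about the y-axis with cos θ = -5/13, sin θ = 12/13: (1, 0, -4) → (-53/13, 0, 8/13)
T2 rotate right-handed about the x-axis with cos θ = 5/13, sin θ = 12/13: (-53/13, 0, 8/13) → (-53/13, -96/169, 40/169)

T(p) = (-53/13, -96/169, 40/169)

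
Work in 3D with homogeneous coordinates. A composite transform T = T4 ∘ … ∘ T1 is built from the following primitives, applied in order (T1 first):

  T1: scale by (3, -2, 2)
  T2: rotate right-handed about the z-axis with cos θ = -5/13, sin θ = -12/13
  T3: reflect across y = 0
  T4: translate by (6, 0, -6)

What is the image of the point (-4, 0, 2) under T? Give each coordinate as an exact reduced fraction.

T(p) = (138/13, -144/13, -2)

T1 scale by (3, -2, 2): (-4, 0, 2) → (-12, 0, 4)
T2 rotate right-handed about the z-axis with cos θ = -5/13, sin θ = -12/13: (-12, 0, 4) → (60/13, 144/13, 4)
T3 reflect across y = 0: (60/13, 144/13, 4) → (60/13, -144/13, 4)
T4 translate by (6, 0, -6): (60/13, -144/13, 4) → (138/13, -144/13, -2)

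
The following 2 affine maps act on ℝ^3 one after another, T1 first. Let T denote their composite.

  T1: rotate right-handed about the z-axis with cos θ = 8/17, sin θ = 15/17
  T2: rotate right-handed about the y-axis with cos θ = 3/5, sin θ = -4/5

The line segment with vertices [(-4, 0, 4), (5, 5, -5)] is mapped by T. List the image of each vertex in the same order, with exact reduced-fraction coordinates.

T1 rotate right-handed about the z-axis with cos θ = 8/17, sin θ = 15/17: (-4, 0, 4) → (-32/17, -60/17, 4); (5, 5, -5) → (-35/17, 115/17, -5)
T2 rotate right-handed about the y-axis with cos θ = 3/5, sin θ = -4/5: (-32/17, -60/17, 4) → (-368/85, -60/17, 76/85); (-35/17, 115/17, -5) → (47/17, 115/17, -79/17)

image vertices: (-368/85, -60/17, 76/85), (47/17, 115/17, -79/17)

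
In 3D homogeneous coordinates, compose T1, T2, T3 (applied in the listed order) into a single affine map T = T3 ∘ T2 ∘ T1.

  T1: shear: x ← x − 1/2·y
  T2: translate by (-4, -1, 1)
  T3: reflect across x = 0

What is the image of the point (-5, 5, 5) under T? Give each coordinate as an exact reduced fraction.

T1 shear: x ← x − 1/2·y: (-5, 5, 5) → (-15/2, 5, 5)
T2 translate by (-4, -1, 1): (-15/2, 5, 5) → (-23/2, 4, 6)
T3 reflect across x = 0: (-23/2, 4, 6) → (23/2, 4, 6)

T(p) = (23/2, 4, 6)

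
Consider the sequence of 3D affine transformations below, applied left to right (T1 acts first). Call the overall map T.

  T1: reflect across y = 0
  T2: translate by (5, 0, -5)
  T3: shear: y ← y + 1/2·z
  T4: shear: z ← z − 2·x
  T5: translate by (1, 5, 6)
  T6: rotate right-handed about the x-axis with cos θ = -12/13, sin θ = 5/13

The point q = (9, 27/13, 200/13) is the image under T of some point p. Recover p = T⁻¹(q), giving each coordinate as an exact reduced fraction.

T1 = [1 0 0 0; 0 -1 0 0; 0 0 1 0; 0 0 0 1]
T2·T1 = [1 0 0 5; 0 -1 0 0; 0 0 1 -5; 0 0 0 1]
T3·…·T1 = [1 0 0 5; 0 -1 1/2 -5/2; 0 0 1 -5; 0 0 0 1]
T4·…·T1 = [1 0 0 5; 0 -1 1/2 -5/2; -2 0 1 -15; 0 0 0 1]
T5·…·T1 = [1 0 0 6; 0 -1 1/2 5/2; -2 0 1 -9; 0 0 0 1]
T6·…·T1 = [1 0 0 6; 10/13 12/13 -11/13 15/13; 24/13 -5/13 -19/26 241/26; 0 0 0 1]
det M = -1; M⁻¹ = [1 0 0 -6; 1 19/26 -11/13 1; 2 -5/13 -12/13 -3; 0 0 0 1]
M⁻¹ · (9, 27/13, 200/13)ᵀ = (3, -3/2, 0)ᵀ

p = (3, -3/2, 0)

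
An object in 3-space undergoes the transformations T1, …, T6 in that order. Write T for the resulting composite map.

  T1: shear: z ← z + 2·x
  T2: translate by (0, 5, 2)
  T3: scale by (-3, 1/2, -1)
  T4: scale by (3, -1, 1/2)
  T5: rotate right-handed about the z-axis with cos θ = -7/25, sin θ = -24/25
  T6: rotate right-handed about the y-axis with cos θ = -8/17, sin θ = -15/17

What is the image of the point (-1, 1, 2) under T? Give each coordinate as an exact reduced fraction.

T1 shear: z ← z + 2·x: (-1, 1, 2) → (-1, 1, 0)
T2 translate by (0, 5, 2): (-1, 1, 0) → (-1, 6, 2)
T3 scale by (-3, 1/2, -1): (-1, 6, 2) → (3, 3, -2)
T4 scale by (3, -1, 1/2): (3, 3, -2) → (9, -3, -1)
T5 rotate right-handed about the z-axis with cos θ = -7/25, sin θ = -24/25: (9, -3, -1) → (-27/5, -39/5, -1)
T6 rotate right-handed about the y-axis with cos θ = -8/17, sin θ = -15/17: (-27/5, -39/5, -1) → (291/85, -39/5, -73/17)

T(p) = (291/85, -39/5, -73/17)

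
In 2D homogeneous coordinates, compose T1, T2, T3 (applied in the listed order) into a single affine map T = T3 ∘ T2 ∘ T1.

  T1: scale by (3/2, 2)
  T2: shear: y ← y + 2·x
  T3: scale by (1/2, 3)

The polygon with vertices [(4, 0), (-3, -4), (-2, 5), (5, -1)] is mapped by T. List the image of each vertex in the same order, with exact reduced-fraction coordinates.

image vertices: (3, 36), (-9/4, -51), (-3/2, 12), (15/4, 39)

T1 scale by (3/2, 2): (4, 0) → (6, 0); (-3, -4) → (-9/2, -8); (-2, 5) → (-3, 10); (5, -1) → (15/2, -2)
T2 shear: y ← y + 2·x: (6, 0) → (6, 12); (-9/2, -8) → (-9/2, -17); (-3, 10) → (-3, 4); (15/2, -2) → (15/2, 13)
T3 scale by (1/2, 3): (6, 12) → (3, 36); (-9/2, -17) → (-9/4, -51); (-3, 4) → (-3/2, 12); (15/2, 13) → (15/4, 39)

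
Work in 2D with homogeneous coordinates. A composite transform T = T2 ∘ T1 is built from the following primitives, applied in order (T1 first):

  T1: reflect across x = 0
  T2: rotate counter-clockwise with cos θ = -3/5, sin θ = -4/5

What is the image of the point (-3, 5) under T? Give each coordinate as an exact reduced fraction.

T(p) = (11/5, -27/5)

T1 reflect across x = 0: (-3, 5) → (3, 5)
T2 rotate counter-clockwise with cos θ = -3/5, sin θ = -4/5: (3, 5) → (11/5, -27/5)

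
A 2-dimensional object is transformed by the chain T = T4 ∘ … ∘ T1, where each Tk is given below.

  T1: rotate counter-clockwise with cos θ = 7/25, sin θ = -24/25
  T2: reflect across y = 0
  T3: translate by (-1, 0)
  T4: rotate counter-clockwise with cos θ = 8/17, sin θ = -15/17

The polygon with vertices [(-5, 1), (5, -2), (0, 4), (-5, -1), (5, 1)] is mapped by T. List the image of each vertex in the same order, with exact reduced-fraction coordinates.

image vertices: (-129/25, -28/25), (1706/425, 1642/425), (148/425, -1289/425), (-2367/425, 356/425), (1967/425, 394/425)

T1 rotate counter-clockwise with cos θ = 7/25, sin θ = -24/25: (-5, 1) → (-11/25, 127/25); (5, -2) → (-13/25, -134/25); (0, 4) → (96/25, 28/25); (-5, -1) → (-59/25, 113/25); (5, 1) → (59/25, -113/25)
T2 reflect across y = 0: (-11/25, 127/25) → (-11/25, -127/25); (-13/25, -134/25) → (-13/25, 134/25); (96/25, 28/25) → (96/25, -28/25); (-59/25, 113/25) → (-59/25, -113/25); (59/25, -113/25) → (59/25, 113/25)
T3 translate by (-1, 0): (-11/25, -127/25) → (-36/25, -127/25); (-13/25, 134/25) → (-38/25, 134/25); (96/25, -28/25) → (71/25, -28/25); (-59/25, -113/25) → (-84/25, -113/25); (59/25, 113/25) → (34/25, 113/25)
T4 rotate counter-clockwise with cos θ = 8/17, sin θ = -15/17: (-36/25, -127/25) → (-129/25, -28/25); (-38/25, 134/25) → (1706/425, 1642/425); (71/25, -28/25) → (148/425, -1289/425); (-84/25, -113/25) → (-2367/425, 356/425); (34/25, 113/25) → (1967/425, 394/425)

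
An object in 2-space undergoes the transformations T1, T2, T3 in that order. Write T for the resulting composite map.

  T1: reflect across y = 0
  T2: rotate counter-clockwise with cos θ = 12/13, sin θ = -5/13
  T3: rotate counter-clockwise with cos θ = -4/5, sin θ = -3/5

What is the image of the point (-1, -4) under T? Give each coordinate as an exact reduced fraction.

T1 reflect across y = 0: (-1, -4) → (-1, 4)
T2 rotate counter-clockwise with cos θ = 12/13, sin θ = -5/13: (-1, 4) → (8/13, 53/13)
T3 rotate counter-clockwise with cos θ = -4/5, sin θ = -3/5: (8/13, 53/13) → (127/65, -236/65)

T(p) = (127/65, -236/65)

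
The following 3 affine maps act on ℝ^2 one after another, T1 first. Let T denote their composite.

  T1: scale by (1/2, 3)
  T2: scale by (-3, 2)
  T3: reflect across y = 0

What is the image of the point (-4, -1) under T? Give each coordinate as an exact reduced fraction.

T(p) = (6, 6)

T1 scale by (1/2, 3): (-4, -1) → (-2, -3)
T2 scale by (-3, 2): (-2, -3) → (6, -6)
T3 reflect across y = 0: (6, -6) → (6, 6)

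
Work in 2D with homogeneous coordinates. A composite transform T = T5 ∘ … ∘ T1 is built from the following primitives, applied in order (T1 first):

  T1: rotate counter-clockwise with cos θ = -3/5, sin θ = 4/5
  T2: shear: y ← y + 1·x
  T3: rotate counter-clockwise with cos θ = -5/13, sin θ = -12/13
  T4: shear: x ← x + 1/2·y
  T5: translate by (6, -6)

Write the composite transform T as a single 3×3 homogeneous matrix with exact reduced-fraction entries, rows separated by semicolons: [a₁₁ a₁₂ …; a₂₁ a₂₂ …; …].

T = [17/26 -9/26 6; 31/65 83/65 -6; 0 0 1]

T1 = [-3/5 -4/5 0; 4/5 -3/5 0; 0 0 1]
T2·T1 = [-3/5 -4/5 0; 1/5 -7/5 0; 0 0 1]
T3·…·T1 = [27/65 -64/65 0; 31/65 83/65 0; 0 0 1]
T4·…·T1 = [17/26 -9/26 0; 31/65 83/65 0; 0 0 1]
T5·…·T1 = [17/26 -9/26 6; 31/65 83/65 -6; 0 0 1]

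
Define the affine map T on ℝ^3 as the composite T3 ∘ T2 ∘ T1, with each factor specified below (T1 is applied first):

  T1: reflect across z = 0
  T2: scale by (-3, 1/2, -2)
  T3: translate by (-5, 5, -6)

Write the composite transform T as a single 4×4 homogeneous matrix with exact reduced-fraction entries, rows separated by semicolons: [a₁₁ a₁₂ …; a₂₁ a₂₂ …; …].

T1 = [1 0 0 0; 0 1 0 0; 0 0 -1 0; 0 0 0 1]
T2·T1 = [-3 0 0 0; 0 1/2 0 0; 0 0 2 0; 0 0 0 1]
T3·…·T1 = [-3 0 0 -5; 0 1/2 0 5; 0 0 2 -6; 0 0 0 1]

T = [-3 0 0 -5; 0 1/2 0 5; 0 0 2 -6; 0 0 0 1]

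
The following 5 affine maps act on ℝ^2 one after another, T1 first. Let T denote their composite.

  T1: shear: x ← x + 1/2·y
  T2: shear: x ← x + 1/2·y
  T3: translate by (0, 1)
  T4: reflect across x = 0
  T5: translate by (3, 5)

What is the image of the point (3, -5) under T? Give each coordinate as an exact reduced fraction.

T1 shear: x ← x + 1/2·y: (3, -5) → (1/2, -5)
T2 shear: x ← x + 1/2·y: (1/2, -5) → (-2, -5)
T3 translate by (0, 1): (-2, -5) → (-2, -4)
T4 reflect across x = 0: (-2, -4) → (2, -4)
T5 translate by (3, 5): (2, -4) → (5, 1)

T(p) = (5, 1)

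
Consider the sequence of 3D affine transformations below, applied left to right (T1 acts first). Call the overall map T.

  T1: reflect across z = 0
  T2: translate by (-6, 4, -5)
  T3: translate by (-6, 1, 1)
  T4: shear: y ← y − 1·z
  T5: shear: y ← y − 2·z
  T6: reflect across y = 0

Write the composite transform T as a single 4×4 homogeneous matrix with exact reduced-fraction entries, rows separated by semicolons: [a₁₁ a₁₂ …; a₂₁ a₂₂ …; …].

T = [1 0 0 -12; 0 -1 -3 -17; 0 0 -1 -4; 0 0 0 1]

T1 = [1 0 0 0; 0 1 0 0; 0 0 -1 0; 0 0 0 1]
T2·T1 = [1 0 0 -6; 0 1 0 4; 0 0 -1 -5; 0 0 0 1]
T3·…·T1 = [1 0 0 -12; 0 1 0 5; 0 0 -1 -4; 0 0 0 1]
T4·…·T1 = [1 0 0 -12; 0 1 1 9; 0 0 -1 -4; 0 0 0 1]
T5·…·T1 = [1 0 0 -12; 0 1 3 17; 0 0 -1 -4; 0 0 0 1]
T6·…·T1 = [1 0 0 -12; 0 -1 -3 -17; 0 0 -1 -4; 0 0 0 1]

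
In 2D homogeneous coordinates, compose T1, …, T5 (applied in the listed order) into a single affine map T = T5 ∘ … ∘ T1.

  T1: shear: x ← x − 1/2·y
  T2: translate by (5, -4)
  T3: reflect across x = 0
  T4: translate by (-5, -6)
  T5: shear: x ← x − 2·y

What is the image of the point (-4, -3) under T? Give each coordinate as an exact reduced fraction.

T1 shear: x ← x − 1/2·y: (-4, -3) → (-5/2, -3)
T2 translate by (5, -4): (-5/2, -3) → (5/2, -7)
T3 reflect across x = 0: (5/2, -7) → (-5/2, -7)
T4 translate by (-5, -6): (-5/2, -7) → (-15/2, -13)
T5 shear: x ← x − 2·y: (-15/2, -13) → (37/2, -13)

T(p) = (37/2, -13)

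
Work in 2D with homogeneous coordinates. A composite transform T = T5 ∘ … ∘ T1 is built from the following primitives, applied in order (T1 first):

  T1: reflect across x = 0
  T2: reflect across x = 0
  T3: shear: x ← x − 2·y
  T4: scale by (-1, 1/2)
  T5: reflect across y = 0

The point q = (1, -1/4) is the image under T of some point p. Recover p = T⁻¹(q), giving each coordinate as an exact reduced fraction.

T1 = [-1 0 0; 0 1 0; 0 0 1]
T2·T1 = [1 0 0; 0 1 0; 0 0 1]
T3·…·T1 = [1 -2 0; 0 1 0; 0 0 1]
T4·…·T1 = [-1 2 0; 0 1/2 0; 0 0 1]
T5·…·T1 = [-1 2 0; 0 -1/2 0; 0 0 1]
det M = 1/2; M⁻¹ = [-1 -4 0; 0 -2 0; 0 0 1]
M⁻¹ · (1, -1/4)ᵀ = (0, 1/2)ᵀ

p = (0, 1/2)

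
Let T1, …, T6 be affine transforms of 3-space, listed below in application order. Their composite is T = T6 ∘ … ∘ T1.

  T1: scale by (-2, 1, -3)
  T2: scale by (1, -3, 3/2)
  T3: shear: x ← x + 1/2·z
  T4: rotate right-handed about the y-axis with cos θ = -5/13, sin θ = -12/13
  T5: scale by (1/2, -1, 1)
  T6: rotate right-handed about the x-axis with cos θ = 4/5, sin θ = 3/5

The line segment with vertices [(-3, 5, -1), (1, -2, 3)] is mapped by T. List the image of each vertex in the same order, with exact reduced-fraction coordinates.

T1 scale by (-2, 1, -3): (-3, 5, -1) → (6, 5, 3); (1, -2, 3) → (-2, -2, -9)
T2 scale by (1, -3, 3/2): (6, 5, 3) → (6, -15, 9/2); (-2, -2, -9) → (-2, 6, -27/2)
T3 shear: x ← x + 1/2·z: (6, -15, 9/2) → (33/4, -15, 9/2); (-2, 6, -27/2) → (-35/4, 6, -27/2)
T4 rotate right-handed about the y-axis with cos θ = -5/13, sin θ = -12/13: (33/4, -15, 9/2) → (-381/52, -15, 153/26); (-35/4, 6, -27/2) → (823/52, 6, -75/26)
T5 scale by (1/2, -1, 1): (-381/52, -15, 153/26) → (-381/104, 15, 153/26); (823/52, 6, -75/26) → (823/104, -6, -75/26)
T6 rotate right-handed about the x-axis with cos θ = 4/5, sin θ = 3/5: (-381/104, 15, 153/26) → (-381/104, 1101/130, 891/65); (823/104, -6, -75/26) → (823/104, -399/130, -384/65)

image vertices: (-381/104, 1101/130, 891/65), (823/104, -399/130, -384/65)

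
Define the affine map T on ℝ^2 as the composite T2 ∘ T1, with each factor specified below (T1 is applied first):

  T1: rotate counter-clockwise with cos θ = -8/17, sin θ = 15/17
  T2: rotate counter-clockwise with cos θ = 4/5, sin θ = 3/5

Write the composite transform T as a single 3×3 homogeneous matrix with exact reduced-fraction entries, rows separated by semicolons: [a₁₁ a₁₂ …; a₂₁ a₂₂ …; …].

T = [-77/85 -36/85 0; 36/85 -77/85 0; 0 0 1]

T1 = [-8/17 -15/17 0; 15/17 -8/17 0; 0 0 1]
T2·T1 = [-77/85 -36/85 0; 36/85 -77/85 0; 0 0 1]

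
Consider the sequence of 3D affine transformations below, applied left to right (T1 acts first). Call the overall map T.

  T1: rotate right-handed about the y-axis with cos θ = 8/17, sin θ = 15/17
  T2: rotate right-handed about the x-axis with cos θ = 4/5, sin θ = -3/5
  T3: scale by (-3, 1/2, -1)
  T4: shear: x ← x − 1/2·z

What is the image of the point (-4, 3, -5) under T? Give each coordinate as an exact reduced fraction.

T1 rotate right-handed about the y-axis with cos θ = 8/17, sin θ = 15/17: (-4, 3, -5) → (-107/17, 3, 20/17)
T2 rotate right-handed about the x-axis with cos θ = 4/5, sin θ = -3/5: (-107/17, 3, 20/17) → (-107/17, 264/85, -73/85)
T3 scale by (-3, 1/2, -1): (-107/17, 264/85, -73/85) → (321/17, 132/85, 73/85)
T4 shear: x ← x − 1/2·z: (321/17, 132/85, 73/85) → (3137/170, 132/85, 73/85)

T(p) = (3137/170, 132/85, 73/85)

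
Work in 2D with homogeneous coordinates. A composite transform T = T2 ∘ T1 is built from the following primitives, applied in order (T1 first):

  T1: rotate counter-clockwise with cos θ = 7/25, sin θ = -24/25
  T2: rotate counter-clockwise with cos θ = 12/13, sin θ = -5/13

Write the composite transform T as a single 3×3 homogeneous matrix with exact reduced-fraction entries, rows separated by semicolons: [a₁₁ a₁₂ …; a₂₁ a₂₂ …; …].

T1 = [7/25 24/25 0; -24/25 7/25 0; 0 0 1]
T2·T1 = [-36/325 323/325 0; -323/325 -36/325 0; 0 0 1]

T = [-36/325 323/325 0; -323/325 -36/325 0; 0 0 1]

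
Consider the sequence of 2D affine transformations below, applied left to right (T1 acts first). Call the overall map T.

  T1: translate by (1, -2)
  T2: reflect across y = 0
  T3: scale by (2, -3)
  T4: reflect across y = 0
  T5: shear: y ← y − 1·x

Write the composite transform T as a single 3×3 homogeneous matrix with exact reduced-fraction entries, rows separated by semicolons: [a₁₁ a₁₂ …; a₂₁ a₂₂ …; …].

T = [2 0 2; -2 -3 4; 0 0 1]

T1 = [1 0 1; 0 1 -2; 0 0 1]
T2·T1 = [1 0 1; 0 -1 2; 0 0 1]
T3·…·T1 = [2 0 2; 0 3 -6; 0 0 1]
T4·…·T1 = [2 0 2; 0 -3 6; 0 0 1]
T5·…·T1 = [2 0 2; -2 -3 4; 0 0 1]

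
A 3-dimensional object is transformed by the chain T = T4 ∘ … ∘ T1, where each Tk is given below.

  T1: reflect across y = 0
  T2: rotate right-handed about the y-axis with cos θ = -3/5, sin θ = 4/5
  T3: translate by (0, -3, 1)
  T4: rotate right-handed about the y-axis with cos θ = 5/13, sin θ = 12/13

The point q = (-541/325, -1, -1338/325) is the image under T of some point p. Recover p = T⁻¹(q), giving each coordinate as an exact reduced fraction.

T1 = [1 0 0 0; 0 -1 0 0; 0 0 1 0; 0 0 0 1]
T2·T1 = [-3/5 0 4/5 0; 0 -1 0 0; -4/5 0 -3/5 0; 0 0 0 1]
T3·…·T1 = [-3/5 0 4/5 0; 0 -1 0 -3; -4/5 0 -3/5 1; 0 0 0 1]
T4·…·T1 = [-63/65 0 -16/65 12/13; 0 -1 0 -3; 16/65 0 -63/65 5/13; 0 0 0 1]
det M = -1; M⁻¹ = [-63/65 0 16/65 4/5; 0 -1 0 -3; -16/65 0 -63/65 3/5; 0 0 0 1]
M⁻¹ · (-541/325, -1, -1338/325)ᵀ = (7/5, -2, 5)ᵀ

p = (7/5, -2, 5)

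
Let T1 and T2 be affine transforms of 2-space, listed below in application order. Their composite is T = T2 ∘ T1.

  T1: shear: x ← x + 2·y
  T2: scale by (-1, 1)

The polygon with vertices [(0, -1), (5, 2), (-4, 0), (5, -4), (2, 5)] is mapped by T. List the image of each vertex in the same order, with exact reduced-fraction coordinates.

image vertices: (2, -1), (-9, 2), (4, 0), (3, -4), (-12, 5)

T1 shear: x ← x + 2·y: (0, -1) → (-2, -1); (5, 2) → (9, 2); (-4, 0) → (-4, 0); (5, -4) → (-3, -4); (2, 5) → (12, 5)
T2 scale by (-1, 1): (-2, -1) → (2, -1); (9, 2) → (-9, 2); (-4, 0) → (4, 0); (-3, -4) → (3, -4); (12, 5) → (-12, 5)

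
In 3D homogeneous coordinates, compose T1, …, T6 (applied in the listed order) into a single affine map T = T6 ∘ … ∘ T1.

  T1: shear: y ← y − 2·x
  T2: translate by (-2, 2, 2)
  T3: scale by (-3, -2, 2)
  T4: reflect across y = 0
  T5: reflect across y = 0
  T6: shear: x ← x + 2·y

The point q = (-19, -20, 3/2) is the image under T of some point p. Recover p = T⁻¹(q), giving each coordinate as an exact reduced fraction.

T1 = [1 0 0 0; -2 1 0 0; 0 0 1 0; 0 0 0 1]
T2·T1 = [1 0 0 -2; -2 1 0 2; 0 0 1 2; 0 0 0 1]
T3·…·T1 = [-3 0 0 6; 4 -2 0 -4; 0 0 2 4; 0 0 0 1]
T4·…·T1 = [-3 0 0 6; -4 2 0 4; 0 0 2 4; 0 0 0 1]
T5·…·T1 = [-3 0 0 6; 4 -2 0 -4; 0 0 2 4; 0 0 0 1]
T6·…·T1 = [5 -4 0 -2; 4 -2 0 -4; 0 0 2 4; 0 0 0 1]
det M = 12; M⁻¹ = [-1/3 2/3 0 2; -2/3 5/6 0 2; 0 0 1/2 -2; 0 0 0 1]
M⁻¹ · (-19, -20, 3/2)ᵀ = (-5, -2, -5/4)ᵀ

p = (-5, -2, -5/4)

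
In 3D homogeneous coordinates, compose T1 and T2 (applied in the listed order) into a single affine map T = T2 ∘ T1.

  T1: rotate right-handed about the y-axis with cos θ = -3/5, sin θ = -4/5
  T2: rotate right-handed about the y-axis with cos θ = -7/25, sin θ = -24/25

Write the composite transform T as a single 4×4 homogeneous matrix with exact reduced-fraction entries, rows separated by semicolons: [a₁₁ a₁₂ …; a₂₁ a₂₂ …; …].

T1 = [-3/5 0 -4/5 0; 0 1 0 0; 4/5 0 -3/5 0; 0 0 0 1]
T2·T1 = [-3/5 0 4/5 0; 0 1 0 0; -4/5 0 -3/5 0; 0 0 0 1]

T = [-3/5 0 4/5 0; 0 1 0 0; -4/5 0 -3/5 0; 0 0 0 1]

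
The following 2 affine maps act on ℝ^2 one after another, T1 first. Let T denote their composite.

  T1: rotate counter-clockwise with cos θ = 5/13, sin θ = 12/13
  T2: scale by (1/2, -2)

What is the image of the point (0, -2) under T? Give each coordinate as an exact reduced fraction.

T1 rotate counter-clockwise with cos θ = 5/13, sin θ = 12/13: (0, -2) → (24/13, -10/13)
T2 scale by (1/2, -2): (24/13, -10/13) → (12/13, 20/13)

T(p) = (12/13, 20/13)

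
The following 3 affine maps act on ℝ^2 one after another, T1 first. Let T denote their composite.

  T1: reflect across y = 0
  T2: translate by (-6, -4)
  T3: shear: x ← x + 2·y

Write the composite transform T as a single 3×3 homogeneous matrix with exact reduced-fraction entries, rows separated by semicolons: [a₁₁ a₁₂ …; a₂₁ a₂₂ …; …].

T1 = [1 0 0; 0 -1 0; 0 0 1]
T2·T1 = [1 0 -6; 0 -1 -4; 0 0 1]
T3·…·T1 = [1 -2 -14; 0 -1 -4; 0 0 1]

T = [1 -2 -14; 0 -1 -4; 0 0 1]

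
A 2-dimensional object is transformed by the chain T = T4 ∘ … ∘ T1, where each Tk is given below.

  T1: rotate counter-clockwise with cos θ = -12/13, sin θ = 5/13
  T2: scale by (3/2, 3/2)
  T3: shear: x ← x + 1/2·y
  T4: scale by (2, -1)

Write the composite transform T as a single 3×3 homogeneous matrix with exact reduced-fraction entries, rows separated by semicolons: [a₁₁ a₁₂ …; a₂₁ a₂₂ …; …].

T = [-57/26 -33/13 0; -15/26 18/13 0; 0 0 1]

T1 = [-12/13 -5/13 0; 5/13 -12/13 0; 0 0 1]
T2·T1 = [-18/13 -15/26 0; 15/26 -18/13 0; 0 0 1]
T3·…·T1 = [-57/52 -33/26 0; 15/26 -18/13 0; 0 0 1]
T4·…·T1 = [-57/26 -33/13 0; -15/26 18/13 0; 0 0 1]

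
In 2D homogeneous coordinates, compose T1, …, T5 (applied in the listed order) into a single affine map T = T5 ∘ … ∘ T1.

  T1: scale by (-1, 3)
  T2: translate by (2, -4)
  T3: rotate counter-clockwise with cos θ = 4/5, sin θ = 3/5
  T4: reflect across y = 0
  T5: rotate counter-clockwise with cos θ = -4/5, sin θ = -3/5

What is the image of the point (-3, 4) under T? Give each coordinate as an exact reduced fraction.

T(p) = (-5, 8)

T1 scale by (-1, 3): (-3, 4) → (3, 12)
T2 translate by (2, -4): (3, 12) → (5, 8)
T3 rotate counter-clockwise with cos θ = 4/5, sin θ = 3/5: (5, 8) → (-4/5, 47/5)
T4 reflect across y = 0: (-4/5, 47/5) → (-4/5, -47/5)
T5 rotate counter-clockwise with cos θ = -4/5, sin θ = -3/5: (-4/5, -47/5) → (-5, 8)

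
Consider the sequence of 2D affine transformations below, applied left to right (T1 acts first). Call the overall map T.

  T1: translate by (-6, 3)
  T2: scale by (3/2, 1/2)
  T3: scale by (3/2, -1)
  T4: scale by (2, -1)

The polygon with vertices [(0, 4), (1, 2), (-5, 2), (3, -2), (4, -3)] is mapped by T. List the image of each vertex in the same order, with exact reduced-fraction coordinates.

T1 translate by (-6, 3): (0, 4) → (-6, 7); (1, 2) → (-5, 5); (-5, 2) → (-11, 5); (3, -2) → (-3, 1); (4, -3) → (-2, 0)
T2 scale by (3/2, 1/2): (-6, 7) → (-9, 7/2); (-5, 5) → (-15/2, 5/2); (-11, 5) → (-33/2, 5/2); (-3, 1) → (-9/2, 1/2); (-2, 0) → (-3, 0)
T3 scale by (3/2, -1): (-9, 7/2) → (-27/2, -7/2); (-15/2, 5/2) → (-45/4, -5/2); (-33/2, 5/2) → (-99/4, -5/2); (-9/2, 1/2) → (-27/4, -1/2); (-3, 0) → (-9/2, 0)
T4 scale by (2, -1): (-27/2, -7/2) → (-27, 7/2); (-45/4, -5/2) → (-45/2, 5/2); (-99/4, -5/2) → (-99/2, 5/2); (-27/4, -1/2) → (-27/2, 1/2); (-9/2, 0) → (-9, 0)

image vertices: (-27, 7/2), (-45/2, 5/2), (-99/2, 5/2), (-27/2, 1/2), (-9, 0)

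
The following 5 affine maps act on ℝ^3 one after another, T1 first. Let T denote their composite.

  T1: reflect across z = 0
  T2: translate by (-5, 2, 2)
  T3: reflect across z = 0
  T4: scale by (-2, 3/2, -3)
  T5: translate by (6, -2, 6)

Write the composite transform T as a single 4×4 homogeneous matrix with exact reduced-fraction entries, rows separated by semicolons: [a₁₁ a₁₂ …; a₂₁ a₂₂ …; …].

T1 = [1 0 0 0; 0 1 0 0; 0 0 -1 0; 0 0 0 1]
T2·T1 = [1 0 0 -5; 0 1 0 2; 0 0 -1 2; 0 0 0 1]
T3·…·T1 = [1 0 0 -5; 0 1 0 2; 0 0 1 -2; 0 0 0 1]
T4·…·T1 = [-2 0 0 10; 0 3/2 0 3; 0 0 -3 6; 0 0 0 1]
T5·…·T1 = [-2 0 0 16; 0 3/2 0 1; 0 0 -3 12; 0 0 0 1]

T = [-2 0 0 16; 0 3/2 0 1; 0 0 -3 12; 0 0 0 1]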